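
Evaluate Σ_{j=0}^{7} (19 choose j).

94184

1 + 19 + 171 + 969 + 3876 + 11628 + 27132 + 50388 = 94184.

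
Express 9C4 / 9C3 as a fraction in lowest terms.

C(n,k+1)/C(n,k) = (n−k)/(k+1) = (9−3)/(3+1) = 6/4 = 3/2.

3/2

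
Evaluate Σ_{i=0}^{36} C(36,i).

68719476736

The entries of row 36 sum to 2^36 = 68719476736.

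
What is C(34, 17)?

2333606220

C(34,17) = (34·33·32·31·30·29·28·27·26·25·24·23·22·21·20·19·18) / 17! = 830034394580628357120000 / 355687428096000 = 2333606220.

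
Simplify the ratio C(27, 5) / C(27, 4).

23/5

C(n,k+1)/C(n,k) = (n−k)/(k+1) = (27−4)/(4+1) = 23/5.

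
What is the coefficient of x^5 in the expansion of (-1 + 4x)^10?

The general term is C(10,j)·(-1)^j·(4x)^(10-j); the x^5 term has j = 5.
C(10,5) = 252.
Coefficient = C(10,5) · (-1)^5 · 4^5 = 252 · (-1) · 1024 = -258048.

-258048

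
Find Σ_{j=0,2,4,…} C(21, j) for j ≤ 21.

Half of (1+1)^21 + (1−1)^21 gives the even-index sum: 2^20 = 1048576.

1048576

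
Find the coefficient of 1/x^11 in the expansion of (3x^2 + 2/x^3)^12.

24634368

General term: C(12,j)·(3x^2)^j·(2/x^3)^(12-j), with x-exponent 2j − 3(12−j) = 5j − 36.
Set 5j − 36 = -11: j = 5.
C(12,5) = 792; 3^5 = 243; 2^7 = 128.
Coefficient = 792 · 243 · 128 = 24634368.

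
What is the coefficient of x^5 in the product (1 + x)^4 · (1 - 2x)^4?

Coefficient of x^5 = Σ_{j} C(4,j)·1^j·C(4,5-j)·(-2)^(5-j) for j from 1 to 4.
= 64 + (-192) + 96 + (-8) = -40.

-40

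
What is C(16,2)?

120

C(16,2) = (16·15) / 2! = 240 / 2 = 120.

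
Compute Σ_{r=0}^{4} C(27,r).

1 + 27 + 351 + 2925 + 17550 = 20854.

20854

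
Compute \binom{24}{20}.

C(24,20) = C(24,4) by symmetry.
C(24,4) = (24·23·22·21) / 4! = 255024 / 24 = 10626.

10626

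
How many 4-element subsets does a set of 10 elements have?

C(10,4) = (10·9·8·7) / 4! = 5040 / 24 = 210.

210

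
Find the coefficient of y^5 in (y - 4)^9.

The general term is C(9,j)·(y)^j·(-4)^(9-j); the y^5 term has j = 5.
C(9,5) = 126.
Coefficient = C(9,5) · (-4)^4 = 126 · 256 = 32256.

32256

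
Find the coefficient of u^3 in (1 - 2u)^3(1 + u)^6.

-6

Coefficient of u^3 = Σ_{j} C(3,j)·(-2)^j·C(6,3-j)·1^(3-j) for j from 0 to 3.
= 20 + (-90) + 72 + (-8) = -6.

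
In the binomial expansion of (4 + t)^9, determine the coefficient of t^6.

5376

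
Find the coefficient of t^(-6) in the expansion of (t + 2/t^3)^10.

3360

General term: C(10,j)·(t)^j·(2/t^3)^(10-j), with t-exponent 1j − 3(10−j) = 4j − 30.
Set 4j − 30 = -6: j = 6.
C(10,6) = 210; 1^6 = 1; 2^4 = 16.
Coefficient = 210 · 1 · 16 = 3360.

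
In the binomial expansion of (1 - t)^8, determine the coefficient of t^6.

28

The general term is C(8,j)·(1)^j·(-t)^(8-j); the t^6 term has j = 2.
C(8,2) = 28.
Coefficient = C(8,2) = 28.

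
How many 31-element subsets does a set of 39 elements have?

C(39,31) = C(39,8) by symmetry.
C(39,8) = (39·38·37·36·35·34·33·32) / 8! = 2480637519360 / 40320 = 61523748.

61523748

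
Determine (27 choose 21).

296010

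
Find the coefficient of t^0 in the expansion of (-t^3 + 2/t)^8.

1792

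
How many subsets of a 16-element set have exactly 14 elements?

Choose the 14 positions: C(16,14) = 120.

120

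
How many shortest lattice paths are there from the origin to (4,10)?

Each path is a sequence of 14 steps with 4 rights: C(14,4) = 1001.

1001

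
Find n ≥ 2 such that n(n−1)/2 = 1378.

n(n−1)/2 = 1378 ⇒ n(n−1) = 2756. Since 53·52 = 2756, n = 53.

53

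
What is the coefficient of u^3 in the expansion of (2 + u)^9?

5376

The general term is C(9,j)·(2)^j·(u)^(9-j); the u^3 term has j = 6.
C(9,6) = 84.
Coefficient = C(9,6) · 2^6 = 84 · 64 = 5376.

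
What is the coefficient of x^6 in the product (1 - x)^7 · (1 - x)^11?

Coefficient of x^6 = Σ_{j} C(7,j)·(-1)^j·C(11,6-j)·(-1)^(6-j) for j from 0 to 6.
= 462 + 3234 + 6930 + 5775 + 1925 + 231 + 7 = 18564.

18564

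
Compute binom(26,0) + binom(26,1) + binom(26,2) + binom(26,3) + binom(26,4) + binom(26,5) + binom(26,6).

313912

1 + 26 + 325 + 2600 + 14950 + 65780 + 230230 = 313912.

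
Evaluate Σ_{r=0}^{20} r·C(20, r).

10485760

Differentiating (1+x)^20 and setting x=1: Σ r·C(20,r) = 20·2^19 = 10485760.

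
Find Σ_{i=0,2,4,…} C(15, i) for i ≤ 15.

16384

Half of (1+1)^15 + (1−1)^15 gives the even-index sum: 2^14 = 16384.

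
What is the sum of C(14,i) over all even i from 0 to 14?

Even-i terms of row 14 sum to 2^13 = 8192.

8192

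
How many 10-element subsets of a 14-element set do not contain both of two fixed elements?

506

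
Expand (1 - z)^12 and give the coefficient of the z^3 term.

The general term is C(12,j)·(1)^j·(-z)^(12-j); the z^3 term has j = 9.
C(12,9) = 220.
Coefficient = C(12,9) · (-1)^3 = 220 · (-1) = -220.

-220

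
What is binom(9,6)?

C(9,6) = C(9,3) by symmetry.
C(9,3) = (9·8·7) / 3! = 504 / 6 = 84.

84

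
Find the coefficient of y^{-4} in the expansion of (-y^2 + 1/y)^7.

General term: C(7,j)·(-y^2)^j·(1/y)^(7-j), with y-exponent 2j − 1(7−j) = 3j − 7.
Set 3j − 7 = -4: j = 1.
C(7,1) = 7; (-1)^1 = -1; 1^6 = 1.
Coefficient = 7 · (-1) · 1 = -7.

-7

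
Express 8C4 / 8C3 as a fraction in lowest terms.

5/4

C(n,k+1)/C(n,k) = (n−k)/(k+1) = (8−3)/(3+1) = 5/4.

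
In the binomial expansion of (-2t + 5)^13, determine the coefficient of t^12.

The general term is C(13,j)·(-2t)^j·(5)^(13-j); the t^12 term has j = 12.
C(13,12) = 13.
Coefficient = C(13,12) · (-2)^12 · 5^1 = 13 · 4096 · 5 = 266240.

266240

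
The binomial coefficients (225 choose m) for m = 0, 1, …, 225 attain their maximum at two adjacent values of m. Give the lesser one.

112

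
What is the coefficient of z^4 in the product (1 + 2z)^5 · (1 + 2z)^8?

(1 + 2z)^5(1 + 2z)^8 = (1 + 2z)^13, so the coefficient of z^4 is C(13,4)·2^4 = 715·16 = 11440.

11440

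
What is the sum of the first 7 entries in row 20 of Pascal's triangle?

60460

1 + 20 + 190 + 1140 + 4845 + 15504 + 38760 = 60460.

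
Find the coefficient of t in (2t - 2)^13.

The general term is C(13,j)·(2t)^j·(-2)^(13-j); the t^1 term has j = 1.
C(13,1) = 13.
Coefficient = C(13,1) · 2^1 · (-2)^12 = 13 · 2 · 4096 = 106496.

106496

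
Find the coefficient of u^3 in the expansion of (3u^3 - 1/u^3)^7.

-2835

General term: C(7,j)·(3u^3)^j·(-1/u^3)^(7-j), with u-exponent 3j − 3(7−j) = 6j − 21.
Set 6j − 21 = 3: j = 4.
C(7,4) = 35; 3^4 = 81; (-1)^3 = -1.
Coefficient = 35 · 81 · (-1) = -2835.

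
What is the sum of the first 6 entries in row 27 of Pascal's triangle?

1 + 27 + 351 + 2925 + 17550 + 80730 = 101584.

101584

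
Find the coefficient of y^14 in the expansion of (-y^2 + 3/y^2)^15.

General term: C(15,j)·(-y^2)^j·(3/y^2)^(15-j), with y-exponent 2j − 2(15−j) = 4j − 30.
Set 4j − 30 = 14: j = 11.
C(15,11) = 1365; (-1)^11 = -1; 3^4 = 81.
Coefficient = 1365 · (-1) · 81 = -110565.

-110565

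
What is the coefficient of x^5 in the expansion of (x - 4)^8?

-3584

The general term is C(8,j)·(x)^j·(-4)^(8-j); the x^5 term has j = 5.
C(8,5) = 56.
Coefficient = C(8,5) · (-4)^3 = 56 · (-64) = -3584.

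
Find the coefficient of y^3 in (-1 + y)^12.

The general term is C(12,j)·(-1)^j·(y)^(12-j); the y^3 term has j = 9.
C(12,9) = 220.
Coefficient = C(12,9) · (-1)^9 = 220 · (-1) = -220.

-220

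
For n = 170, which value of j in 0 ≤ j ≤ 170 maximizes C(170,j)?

C(170,j) is maximized at j = 170/2 = 85.

85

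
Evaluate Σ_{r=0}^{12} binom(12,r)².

By Vandermonde's identity, Σ C(12,r)² = C(24,12) = 2704156.

2704156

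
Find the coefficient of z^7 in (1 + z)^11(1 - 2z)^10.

810

Coefficient of z^7 = Σ_{j} C(11,j)·1^j·C(10,7-j)·(-2)^(7-j) for j from 0 to 7.
= (-15360) + 147840 + (-443520) + 554400 + (-316800) + 83160 + (-9240) + 330 = 810.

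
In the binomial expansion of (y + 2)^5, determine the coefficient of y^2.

The general term is C(5,j)·(y)^j·(2)^(5-j); the y^2 term has j = 2.
C(5,2) = 10.
Coefficient = C(5,2) · 2^3 = 10 · 8 = 80.

80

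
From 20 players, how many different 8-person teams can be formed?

125970

This is C(20,8) = 125970.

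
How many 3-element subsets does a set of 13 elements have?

286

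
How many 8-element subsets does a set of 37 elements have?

38608020

C(37,8) = (37·36·35·34·33·32·31·30) / 8! = 1556675366400 / 40320 = 38608020.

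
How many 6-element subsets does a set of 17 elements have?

12376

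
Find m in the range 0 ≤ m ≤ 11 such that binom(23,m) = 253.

C(23,m) increases on 0 ≤ m ≤ 11. C(23,1) = 23 and C(23,2) = 253, so m = 2.

2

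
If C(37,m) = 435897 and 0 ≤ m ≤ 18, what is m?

5

C(37,m) increases on 0 ≤ m ≤ 18. C(37,4) = 66045 and C(37,5) = 435897, so m = 5.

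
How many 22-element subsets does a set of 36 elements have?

3796297200

C(36,22) = C(36,14) by symmetry.
C(36,14) = (36·35·34·33·32·31·30·29·28·27·26·25·24·23) / 14! = 330954702783344640000 / 87178291200 = 3796297200.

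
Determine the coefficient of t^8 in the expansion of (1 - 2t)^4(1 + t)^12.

-1089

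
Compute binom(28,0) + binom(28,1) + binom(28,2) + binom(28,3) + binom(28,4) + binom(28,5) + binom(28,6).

1 + 28 + 378 + 3276 + 20475 + 98280 + 376740 = 499178.

499178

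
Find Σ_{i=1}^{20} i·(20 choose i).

10485760

Differentiating (1+x)^20 and setting x=1: Σ i·C(20,i) = 20·2^19 = 10485760.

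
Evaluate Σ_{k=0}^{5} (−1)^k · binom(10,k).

-126

The partial alternating sum Σ_{k=0}^{5} (−1)^k C(10,k) = (−1)^5 C(9,5) = -126.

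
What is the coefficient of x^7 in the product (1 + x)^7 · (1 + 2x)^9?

Coefficient of x^7 = Σ_{j} C(7,j)·1^j·C(9,7-j)·2^(7-j) for j from 0 to 7.
= 4608 + 37632 + 84672 + 70560 + 23520 + 3024 + 126 + 1 = 224143.

224143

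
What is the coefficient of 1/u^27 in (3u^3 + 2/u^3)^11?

33792

General term: C(11,j)·(3u^3)^j·(2/u^3)^(11-j), with u-exponent 3j − 3(11−j) = 6j − 33.
Set 6j − 33 = -27: j = 1.
C(11,1) = 11; 3^1 = 3; 2^10 = 1024.
Coefficient = 11 · 3 · 1024 = 33792.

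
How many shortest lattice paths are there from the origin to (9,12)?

Each path is a sequence of 21 steps with 9 rights: C(21,9) = 293930.

293930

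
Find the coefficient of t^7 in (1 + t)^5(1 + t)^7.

(1 + t)^5(1 + t)^7 = (1 + t)^12, so the coefficient of t^7 is C(12,7)·1^7 = 792·1 = 792.

792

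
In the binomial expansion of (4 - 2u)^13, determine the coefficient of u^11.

-2555904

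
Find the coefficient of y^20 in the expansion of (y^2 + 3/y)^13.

702

General term: C(13,j)·(y^2)^j·(3/y)^(13-j), with y-exponent 2j − 1(13−j) = 3j − 13.
Set 3j − 13 = 20: j = 11.
C(13,11) = 78; 1^11 = 1; 3^2 = 9.
Coefficient = 78 · 1 · 9 = 702.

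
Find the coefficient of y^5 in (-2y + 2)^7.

The general term is C(7,j)·(-2y)^j·(2)^(7-j); the y^5 term has j = 5.
C(7,5) = 21.
Coefficient = C(7,5) · (-2)^5 · 2^2 = 21 · (-32) · 4 = -2688.

-2688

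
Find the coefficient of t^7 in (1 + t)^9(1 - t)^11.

168

Coefficient of t^7 = Σ_{j} C(9,j)·1^j·C(11,7-j)·(-1)^(7-j) for j from 0 to 7.
= (-330) + 4158 + (-16632) + 27720 + (-20790) + 6930 + (-924) + 36 = 168.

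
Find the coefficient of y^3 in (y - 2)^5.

40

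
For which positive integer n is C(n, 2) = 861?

42

n(n−1)/2 = 861 ⇒ n(n−1) = 1722. Since 42·41 = 1722, n = 42.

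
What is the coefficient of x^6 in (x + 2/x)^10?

180

General term: C(10,j)·(x)^j·(2/x)^(10-j), with x-exponent 1j − 1(10−j) = 2j − 10.
Set 2j − 10 = 6: j = 8.
C(10,8) = 45; 1^8 = 1; 2^2 = 4.
Coefficient = 45 · 1 · 4 = 180.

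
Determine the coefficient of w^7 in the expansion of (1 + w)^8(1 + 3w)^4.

15464

Coefficient of w^7 = Σ_{j} C(8,j)·1^j·C(4,7-j)·3^(7-j) for j from 3 to 7.
= 4536 + 7560 + 3024 + 336 + 8 = 15464.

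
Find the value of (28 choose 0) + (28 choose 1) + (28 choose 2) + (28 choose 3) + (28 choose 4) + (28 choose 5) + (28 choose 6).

499178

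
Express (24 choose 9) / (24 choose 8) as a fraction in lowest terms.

16/9

C(n,k+1)/C(n,k) = (n−k)/(k+1) = (24−8)/(8+1) = 16/9.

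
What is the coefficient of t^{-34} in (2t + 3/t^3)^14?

193444524

General term: C(14,j)·(2t)^j·(3/t^3)^(14-j), with t-exponent 1j − 3(14−j) = 4j − 42.
Set 4j − 42 = -34: j = 2.
C(14,2) = 91; 2^2 = 4; 3^12 = 531441.
Coefficient = 91 · 4 · 531441 = 193444524.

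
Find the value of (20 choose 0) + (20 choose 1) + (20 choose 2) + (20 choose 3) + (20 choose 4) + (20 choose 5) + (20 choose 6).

60460

1 + 20 + 190 + 1140 + 4845 + 15504 + 38760 = 60460.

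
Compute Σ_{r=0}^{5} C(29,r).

146596

1 + 29 + 406 + 3654 + 23751 + 118755 = 146596.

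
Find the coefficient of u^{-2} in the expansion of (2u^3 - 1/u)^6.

General term: C(6,j)·(2u^3)^j·(-1/u)^(6-j), with u-exponent 3j − 1(6−j) = 4j − 6.
Set 4j − 6 = -2: j = 1.
C(6,1) = 6; 2^1 = 2; (-1)^5 = -1.
Coefficient = 6 · 2 · (-1) = -12.

-12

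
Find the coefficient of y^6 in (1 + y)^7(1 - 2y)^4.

-105

Coefficient of y^6 = Σ_{j} C(7,j)·1^j·C(4,6-j)·(-2)^(6-j) for j from 2 to 6.
= 336 + (-1120) + 840 + (-168) + 7 = -105.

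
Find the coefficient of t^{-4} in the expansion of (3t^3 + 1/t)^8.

General term: C(8,j)·(3t^3)^j·(1/t)^(8-j), with t-exponent 3j − 1(8−j) = 4j − 8.
Set 4j − 8 = -4: j = 1.
C(8,1) = 8; 3^1 = 3; 1^7 = 1.
Coefficient = 8 · 3 · 1 = 24.

24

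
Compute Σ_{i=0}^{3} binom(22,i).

1 + 22 + 231 + 1540 = 1794.

1794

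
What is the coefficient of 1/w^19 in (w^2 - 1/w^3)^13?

-715

General term: C(13,j)·(w^2)^j·(-1/w^3)^(13-j), with w-exponent 2j − 3(13−j) = 5j − 39.
Set 5j − 39 = -19: j = 4.
C(13,4) = 715; 1^4 = 1; (-1)^9 = -1.
Coefficient = 715 · 1 · (-1) = -715.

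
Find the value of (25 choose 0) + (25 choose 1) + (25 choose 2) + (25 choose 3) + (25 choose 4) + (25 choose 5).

1 + 25 + 300 + 2300 + 12650 + 53130 = 68406.

68406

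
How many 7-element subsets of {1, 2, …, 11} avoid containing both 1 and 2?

204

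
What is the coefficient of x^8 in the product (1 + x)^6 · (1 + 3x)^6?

61695

Coefficient of x^8 = Σ_{j} C(6,j)·1^j·C(6,8-j)·3^(8-j) for j from 2 to 6.
= 10935 + 29160 + 18225 + 3240 + 135 = 61695.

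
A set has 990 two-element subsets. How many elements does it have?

45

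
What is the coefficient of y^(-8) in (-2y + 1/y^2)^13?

General term: C(13,j)·(-2y)^j·(1/y^2)^(13-j), with y-exponent 1j − 2(13−j) = 3j − 26.
Set 3j − 26 = -8: j = 6.
C(13,6) = 1716; (-2)^6 = 64; 1^7 = 1.
Coefficient = 1716 · 64 · 1 = 109824.

109824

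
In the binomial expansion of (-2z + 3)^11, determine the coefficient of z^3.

-8660520

The general term is C(11,j)·(-2z)^j·(3)^(11-j); the z^3 term has j = 3.
C(11,3) = 165.
Coefficient = C(11,3) · (-2)^3 · 3^8 = 165 · (-8) · 6561 = -8660520.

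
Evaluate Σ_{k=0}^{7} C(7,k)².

3432

By Vandermonde's identity, Σ C(7,k)² = C(14,7) = 3432.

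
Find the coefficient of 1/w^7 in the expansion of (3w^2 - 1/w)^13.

General term: C(13,j)·(3w^2)^j·(-1/w)^(13-j), with w-exponent 2j − 1(13−j) = 3j − 13.
Set 3j − 13 = -7: j = 2.
C(13,2) = 78; 3^2 = 9; (-1)^11 = -1.
Coefficient = 78 · 9 · (-1) = -702.

-702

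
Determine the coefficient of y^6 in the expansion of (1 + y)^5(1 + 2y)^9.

53154

Coefficient of y^6 = Σ_{j} C(5,j)·1^j·C(9,6-j)·2^(6-j) for j from 0 to 5.
= 5376 + 20160 + 20160 + 6720 + 720 + 18 = 53154.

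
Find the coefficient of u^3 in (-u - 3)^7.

-2835

The general term is C(7,j)·(-u)^j·(-3)^(7-j); the u^3 term has j = 3.
C(7,3) = 35.
Coefficient = C(7,3) · (-1)^3 · (-3)^4 = 35 · (-1) · 81 = -2835.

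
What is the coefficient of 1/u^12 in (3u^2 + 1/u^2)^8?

24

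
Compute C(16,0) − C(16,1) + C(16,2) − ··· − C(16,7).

The partial alternating sum Σ_{k=0}^{7} (−1)^k C(16,k) = (−1)^7 C(15,7) = -6435.

-6435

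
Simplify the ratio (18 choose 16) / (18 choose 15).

C(n,k+1)/C(n,k) = (n−k)/(k+1) = (18−15)/(15+1) = 3/16.

3/16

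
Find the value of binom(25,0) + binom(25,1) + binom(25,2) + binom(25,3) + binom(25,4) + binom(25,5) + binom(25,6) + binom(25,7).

726206

1 + 25 + 300 + 2300 + 12650 + 53130 + 177100 + 480700 = 726206.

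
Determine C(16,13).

560

C(16,13) = C(16,3) by symmetry.
C(16,3) = (16·15·14) / 3! = 3360 / 6 = 560.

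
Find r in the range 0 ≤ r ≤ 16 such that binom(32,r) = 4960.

3

C(32,r) increases on 0 ≤ r ≤ 16. C(32,2) = 496 and C(32,3) = 4960, so r = 3.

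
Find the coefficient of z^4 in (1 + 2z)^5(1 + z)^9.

3206

Coefficient of z^4 = Σ_{j} C(5,j)·2^j·C(9,4-j)·1^(4-j) for j from 0 to 4.
= 126 + 840 + 1440 + 720 + 80 = 3206.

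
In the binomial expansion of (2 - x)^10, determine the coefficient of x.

-5120

The general term is C(10,j)·(2)^j·(-x)^(10-j); the x^1 term has j = 9.
C(10,9) = 10.
Coefficient = C(10,9) · 2^9 · (-1)^1 = 10 · 512 · (-1) = -5120.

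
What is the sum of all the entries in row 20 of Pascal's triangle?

The entries of row 20 sum to 2^20 = 1048576.

1048576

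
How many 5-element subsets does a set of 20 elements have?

C(20,5) = (20·19·18·17·16) / 5! = 1860480 / 120 = 15504.

15504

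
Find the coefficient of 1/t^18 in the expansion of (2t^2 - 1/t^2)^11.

22

General term: C(11,j)·(2t^2)^j·(-1/t^2)^(11-j), with t-exponent 2j − 2(11−j) = 4j − 22.
Set 4j − 22 = -18: j = 1.
C(11,1) = 11; 2^1 = 2; (-1)^10 = 1.
Coefficient = 11 · 2 · 1 = 22.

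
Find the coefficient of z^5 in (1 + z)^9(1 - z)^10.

Coefficient of z^5 = Σ_{j} C(9,j)·1^j·C(10,5-j)·(-1)^(5-j) for j from 0 to 5.
= (-252) + 1890 + (-4320) + 3780 + (-1260) + 126 = -36.

-36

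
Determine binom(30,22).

C(30,22) = C(30,8) by symmetry.
C(30,8) = (30·29·28·27·26·25·24·23) / 8! = 235989936000 / 40320 = 5852925.

5852925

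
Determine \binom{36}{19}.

8597496600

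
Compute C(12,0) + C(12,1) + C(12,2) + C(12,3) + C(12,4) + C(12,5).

1586

1 + 12 + 66 + 220 + 495 + 792 = 1586.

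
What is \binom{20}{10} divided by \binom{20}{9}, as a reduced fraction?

11/10

C(n,k+1)/C(n,k) = (n−k)/(k+1) = (20−9)/(9+1) = 11/10.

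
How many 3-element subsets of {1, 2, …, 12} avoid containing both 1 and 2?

All 3-subsets: C(12,3) = 220. Those containing both fixed elements: C(10,1) = 10.
220 − 10 = 210.

210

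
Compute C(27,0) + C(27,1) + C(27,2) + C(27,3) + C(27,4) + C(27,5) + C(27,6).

397594

1 + 27 + 351 + 2925 + 17550 + 80730 + 296010 = 397594.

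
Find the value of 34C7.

C(34,7) = (34·33·32·31·30·29·28) / 7! = 27113264640 / 5040 = 5379616.

5379616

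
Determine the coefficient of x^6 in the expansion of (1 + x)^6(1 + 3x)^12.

2557684

Coefficient of x^6 = Σ_{j} C(6,j)·1^j·C(12,6-j)·3^(6-j) for j from 0 to 6.
= 673596 + 1154736 + 601425 + 118800 + 8910 + 216 + 1 = 2557684.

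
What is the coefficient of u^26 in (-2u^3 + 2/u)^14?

16400384

General term: C(14,j)·(-2u^3)^j·(2/u)^(14-j), with u-exponent 3j − 1(14−j) = 4j − 14.
Set 4j − 14 = 26: j = 10.
C(14,10) = 1001; (-2)^10 = 1024; 2^4 = 16.
Coefficient = 1001 · 1024 · 16 = 16400384.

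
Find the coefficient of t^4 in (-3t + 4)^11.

437944320

The general term is C(11,j)·(-3t)^j·(4)^(11-j); the t^4 term has j = 4.
C(11,4) = 330.
Coefficient = C(11,4) · (-3)^4 · 4^7 = 330 · 81 · 16384 = 437944320.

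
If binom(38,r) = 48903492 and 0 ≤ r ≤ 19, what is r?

8

C(38,r) increases on 0 ≤ r ≤ 19. C(38,7) = 12620256 and C(38,8) = 48903492, so r = 8.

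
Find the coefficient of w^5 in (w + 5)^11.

7218750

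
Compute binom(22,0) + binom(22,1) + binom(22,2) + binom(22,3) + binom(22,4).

9109

1 + 22 + 231 + 1540 + 7315 = 9109.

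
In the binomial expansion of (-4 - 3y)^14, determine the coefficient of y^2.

13740539904

The general term is C(14,j)·(-4)^j·(-3y)^(14-j); the y^2 term has j = 12.
C(14,12) = 91.
Coefficient = C(14,12) · (-4)^12 · (-3)^2 = 91 · 16777216 · 9 = 13740539904.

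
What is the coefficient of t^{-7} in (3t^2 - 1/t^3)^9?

General term: C(9,j)·(3t^2)^j·(-1/t^3)^(9-j), with t-exponent 2j − 3(9−j) = 5j − 27.
Set 5j − 27 = -7: j = 4.
C(9,4) = 126; 3^4 = 81; (-1)^5 = -1.
Coefficient = 126 · 81 · (-1) = -10206.

-10206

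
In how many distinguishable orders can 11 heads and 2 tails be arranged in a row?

Choose positions for the heads: C(13,11) = 78.

78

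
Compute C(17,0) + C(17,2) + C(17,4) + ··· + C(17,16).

Even-j terms of row 17 sum to 2^16 = 65536.

65536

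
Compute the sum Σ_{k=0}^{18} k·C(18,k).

2359296

Since k·C(18,k) = 18·C(17,k−1), the sum is 18·2^17 = 18·131072 = 2359296.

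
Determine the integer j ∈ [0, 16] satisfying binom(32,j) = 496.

2

C(32,j) increases on 0 ≤ j ≤ 16. C(32,1) = 32 and C(32,2) = 496, so j = 2.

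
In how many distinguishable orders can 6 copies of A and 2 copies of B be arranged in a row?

28

Choose positions for the A's: C(8,6) = 28.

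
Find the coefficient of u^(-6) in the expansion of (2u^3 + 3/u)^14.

193444524

General term: C(14,j)·(2u^3)^j·(3/u)^(14-j), with u-exponent 3j − 1(14−j) = 4j − 14.
Set 4j − 14 = -6: j = 2.
C(14,2) = 91; 2^2 = 4; 3^12 = 531441.
Coefficient = 91 · 4 · 531441 = 193444524.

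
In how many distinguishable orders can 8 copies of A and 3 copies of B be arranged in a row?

165

Choose positions for the A's: C(11,8) = 165.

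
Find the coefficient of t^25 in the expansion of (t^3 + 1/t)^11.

55

General term: C(11,j)·(t^3)^j·(1/t)^(11-j), with t-exponent 3j − 1(11−j) = 4j − 11.
Set 4j − 11 = 25: j = 9.
C(11,9) = 55; 1^9 = 1; 1^2 = 1.
Coefficient = 55 · 1 · 1 = 55.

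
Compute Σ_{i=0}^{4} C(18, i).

1 + 18 + 153 + 816 + 3060 = 4048.

4048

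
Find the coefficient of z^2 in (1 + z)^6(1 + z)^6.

Coefficient of z^2 = Σ_{j} C(6,j)·C(6,2-j) for j from 0 to 2.
= 15 + 36 + 15 = 66.

66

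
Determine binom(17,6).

12376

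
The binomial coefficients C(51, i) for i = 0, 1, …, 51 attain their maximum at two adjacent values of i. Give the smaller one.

For odd n = 51, C(51,i) peaks at i = (n−1)/2 and (n+1)/2; the smaller is 25.

25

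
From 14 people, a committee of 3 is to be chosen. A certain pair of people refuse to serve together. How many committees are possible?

352

All 3-subsets: C(14,3) = 364. Those containing both fixed elements: C(12,1) = 12.
364 − 12 = 352.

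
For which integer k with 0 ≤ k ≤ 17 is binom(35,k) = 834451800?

12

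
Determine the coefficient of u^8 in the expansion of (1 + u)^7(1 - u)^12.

-210

Coefficient of u^8 = Σ_{j} C(7,j)·1^j·C(12,8-j)·(-1)^(8-j) for j from 0 to 7.
= 495 + (-5544) + 19404 + (-27720) + 17325 + (-4620) + 462 + (-12) = -210.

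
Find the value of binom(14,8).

3003

C(14,8) = C(14,6) by symmetry.
C(14,6) = (14·13·12·11·10·9) / 6! = 2162160 / 720 = 3003.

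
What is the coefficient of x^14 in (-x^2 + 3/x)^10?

405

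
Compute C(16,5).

C(16,5) = (16·15·14·13·12) / 5! = 524160 / 120 = 4368.

4368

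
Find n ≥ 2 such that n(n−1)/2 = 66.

n(n−1)/2 = 66 ⇒ n(n−1) = 132. Since 12·11 = 132, n = 12.

12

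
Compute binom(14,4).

1001

C(14,4) = (14·13·12·11) / 4! = 24024 / 24 = 1001.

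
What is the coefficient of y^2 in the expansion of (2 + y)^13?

The general term is C(13,j)·(2)^j·(y)^(13-j); the y^2 term has j = 11.
C(13,11) = 78.
Coefficient = C(13,11) · 2^11 = 78 · 2048 = 159744.

159744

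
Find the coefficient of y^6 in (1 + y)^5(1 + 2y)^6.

Coefficient of y^6 = Σ_{j} C(5,j)·1^j·C(6,6-j)·2^(6-j) for j from 0 to 5.
= 64 + 960 + 2400 + 1600 + 300 + 12 = 5336.

5336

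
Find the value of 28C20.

3108105

C(28,20) = C(28,8) by symmetry.
C(28,8) = (28·27·26·25·24·23·22·21) / 8! = 125318793600 / 40320 = 3108105.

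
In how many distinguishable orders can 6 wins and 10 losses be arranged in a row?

8008

Choose positions for the wins: C(16,6) = 8008.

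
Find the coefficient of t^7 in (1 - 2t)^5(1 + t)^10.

-540

Coefficient of t^7 = Σ_{j} C(5,j)·(-2)^j·C(10,7-j)·1^(7-j) for j from 0 to 5.
= 120 + (-2100) + 10080 + (-16800) + 9600 + (-1440) = -540.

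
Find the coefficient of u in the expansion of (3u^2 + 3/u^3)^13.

2051893701

General term: C(13,j)·(3u^2)^j·(3/u^3)^(13-j), with u-exponent 2j − 3(13−j) = 5j − 39.
Set 5j − 39 = 1: j = 8.
C(13,8) = 1287; 3^8 = 6561; 3^5 = 243.
Coefficient = 1287 · 6561 · 243 = 2051893701.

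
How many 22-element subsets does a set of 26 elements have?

14950

C(26,22) = C(26,4) by symmetry.
C(26,4) = (26·25·24·23) / 4! = 358800 / 24 = 14950.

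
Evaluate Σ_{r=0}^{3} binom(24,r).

2325

1 + 24 + 276 + 2024 = 2325.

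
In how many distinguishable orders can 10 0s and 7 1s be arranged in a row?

19448

Choose positions for the 0s: C(17,10) = 19448.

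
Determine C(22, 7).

C(22,7) = (22·21·20·19·18·17·16) / 7! = 859541760 / 5040 = 170544.

170544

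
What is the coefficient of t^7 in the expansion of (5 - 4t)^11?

-3379200000

The general term is C(11,j)·(5)^j·(-4t)^(11-j); the t^7 term has j = 4.
C(11,4) = 330.
Coefficient = C(11,4) · 5^4 · (-4)^7 = 330 · 625 · (-16384) = -3379200000.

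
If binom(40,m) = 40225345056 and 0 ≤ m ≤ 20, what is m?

15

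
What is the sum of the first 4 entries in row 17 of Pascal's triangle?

1 + 17 + 136 + 680 = 834.

834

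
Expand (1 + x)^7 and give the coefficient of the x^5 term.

The general term is C(7,j)·(1)^j·(x)^(7-j); the x^5 term has j = 2.
C(7,2) = 21.
Coefficient = C(7,2) = 21.

21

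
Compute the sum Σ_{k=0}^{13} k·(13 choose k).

53248

Since k·C(13,k) = 13·C(12,k−1), the sum is 13·2^12 = 13·4096 = 53248.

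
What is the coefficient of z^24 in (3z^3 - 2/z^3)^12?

15588936

General term: C(12,j)·(3z^3)^j·(-2/z^3)^(12-j), with z-exponent 3j − 3(12−j) = 6j − 36.
Set 6j − 36 = 24: j = 10.
C(12,10) = 66; 3^10 = 59049; (-2)^2 = 4.
Coefficient = 66 · 59049 · 4 = 15588936.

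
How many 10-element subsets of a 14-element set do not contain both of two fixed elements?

All 10-subsets: C(14,10) = 1001. Those containing both fixed elements: C(12,8) = 495.
1001 − 495 = 506.

506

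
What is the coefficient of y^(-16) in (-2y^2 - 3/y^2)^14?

General term: C(14,j)·(-2y^2)^j·(-3/y^2)^(14-j), with y-exponent 2j − 2(14−j) = 4j − 28.
Set 4j − 28 = -16: j = 3.
C(14,3) = 364; (-2)^3 = -8; (-3)^11 = -177147.
Coefficient = 364 · (-8) · (-177147) = 515852064.

515852064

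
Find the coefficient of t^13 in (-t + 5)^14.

-70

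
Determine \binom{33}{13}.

573166440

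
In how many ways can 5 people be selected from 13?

1287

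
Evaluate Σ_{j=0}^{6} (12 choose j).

2510

1 + 12 + 66 + 220 + 495 + 792 + 924 = 2510.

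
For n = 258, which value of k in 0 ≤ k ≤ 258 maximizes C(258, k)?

129

C(258,k) is maximized at k = 258/2 = 129.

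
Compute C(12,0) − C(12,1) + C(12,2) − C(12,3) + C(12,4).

330

The partial alternating sum Σ_{k=0}^{4} (−1)^k C(12,k) = (−1)^4 C(11,4) = 330.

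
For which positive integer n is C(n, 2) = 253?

23

n(n−1)/2 = 253 ⇒ n(n−1) = 506. Since 23·22 = 506, n = 23.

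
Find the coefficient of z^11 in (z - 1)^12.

The general term is C(12,j)·(z)^j·(-1)^(12-j); the z^11 term has j = 11.
C(12,11) = 12.
Coefficient = C(12,11) · (-1)^1 = 12 · (-1) = -12.

-12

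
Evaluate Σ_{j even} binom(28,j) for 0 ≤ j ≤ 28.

Half of (1+1)^28 + (1−1)^28 gives the even-index sum: 2^27 = 134217728.

134217728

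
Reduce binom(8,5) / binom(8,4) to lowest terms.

C(n,k+1)/C(n,k) = (n−k)/(k+1) = (8−4)/(4+1) = 4/5.

4/5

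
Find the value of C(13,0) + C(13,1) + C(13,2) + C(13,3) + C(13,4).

1093

1 + 13 + 78 + 286 + 715 = 1093.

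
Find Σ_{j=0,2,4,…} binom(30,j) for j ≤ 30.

536870912

Half of (1+1)^30 + (1−1)^30 gives the even-index sum: 2^29 = 536870912.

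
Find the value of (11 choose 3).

165

C(11,3) = (11·10·9) / 3! = 990 / 6 = 165.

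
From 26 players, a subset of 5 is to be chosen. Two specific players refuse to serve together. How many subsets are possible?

All 5-subsets: C(26,5) = 65780. Those containing both fixed elements: C(24,3) = 2024.
65780 − 2024 = 63756.

63756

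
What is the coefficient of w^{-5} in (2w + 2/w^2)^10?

General term: C(10,j)·(2w)^j·(2/w^2)^(10-j), with w-exponent 1j − 2(10−j) = 3j − 20.
Set 3j − 20 = -5: j = 5.
C(10,5) = 252; 2^5 = 32; 2^5 = 32.
Coefficient = 252 · 32 · 32 = 258048.

258048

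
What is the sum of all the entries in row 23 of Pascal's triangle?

Setting x = 1 in (1+x)^23 gives Σ C(23,k) = 2^23 = 8388608.

8388608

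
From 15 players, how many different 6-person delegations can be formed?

This is C(15,6) = 5005.

5005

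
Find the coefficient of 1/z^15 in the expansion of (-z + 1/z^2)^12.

-220

General term: C(12,j)·(-z)^j·(1/z^2)^(12-j), with z-exponent 1j − 2(12−j) = 3j − 24.
Set 3j − 24 = -15: j = 3.
C(12,3) = 220; (-1)^3 = -1; 1^9 = 1.
Coefficient = 220 · (-1) · 1 = -220.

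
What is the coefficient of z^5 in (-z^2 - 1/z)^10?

General term: C(10,j)·(-z^2)^j·(-1/z)^(10-j), with z-exponent 2j − 1(10−j) = 3j − 10.
Set 3j − 10 = 5: j = 5.
C(10,5) = 252; (-1)^5 = -1; (-1)^5 = -1.
Coefficient = 252 · (-1) · (-1) = 252.

252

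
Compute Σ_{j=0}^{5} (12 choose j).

1586

1 + 12 + 66 + 220 + 495 + 792 = 1586.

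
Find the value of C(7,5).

C(7,5) = C(7,2) by symmetry.
C(7,2) = (7·6) / 2! = 42 / 2 = 21.

21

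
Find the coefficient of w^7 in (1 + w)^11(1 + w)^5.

11440

(1 + w)^11(1 + w)^5 = (1 + w)^16, so the coefficient of w^7 is C(16,7)·1^7 = 11440·1 = 11440.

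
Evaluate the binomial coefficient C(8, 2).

C(8,2) = (8·7) / 2! = 56 / 2 = 28.

28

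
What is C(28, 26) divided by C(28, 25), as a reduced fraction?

C(n,k+1)/C(n,k) = (n−k)/(k+1) = (28−25)/(25+1) = 3/26.

3/26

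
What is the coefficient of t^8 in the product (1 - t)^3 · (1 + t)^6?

Coefficient of t^8 = Σ_{j} C(3,j)·(-1)^j·C(6,8-j)·1^(8-j) for j from 2 to 3.
= 3 + (-6) = -3.

-3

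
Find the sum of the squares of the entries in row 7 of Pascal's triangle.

3432

Σ C(7,j)² is the coefficient of x^7 in (1+x)^7(1+x)^7 = (1+x)^14, i.e. C(14,7) = 3432.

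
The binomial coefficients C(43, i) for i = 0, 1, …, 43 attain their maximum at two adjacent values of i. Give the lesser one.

21

For odd n = 43, C(43,i) peaks at i = (n−1)/2 and (n+1)/2; the lesser is 21.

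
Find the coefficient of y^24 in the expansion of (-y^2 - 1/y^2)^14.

14

General term: C(14,j)·(-y^2)^j·(-1/y^2)^(14-j), with y-exponent 2j − 2(14−j) = 4j − 28.
Set 4j − 28 = 24: j = 13.
C(14,13) = 14; (-1)^13 = -1; (-1)^1 = -1.
Coefficient = 14 · (-1) · (-1) = 14.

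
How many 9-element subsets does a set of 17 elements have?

C(17,9) = C(17,8) by symmetry.
C(17,8) = (17·16·15·14·13·12·11·10) / 8! = 980179200 / 40320 = 24310.

24310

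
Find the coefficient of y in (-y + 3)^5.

The general term is C(5,j)·(-y)^j·(3)^(5-j); the y^1 term has j = 1.
C(5,1) = 5.
Coefficient = C(5,1) · (-1)^1 · 3^4 = 5 · (-1) · 81 = -405.

-405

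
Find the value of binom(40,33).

18643560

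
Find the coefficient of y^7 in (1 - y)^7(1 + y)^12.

Coefficient of y^7 = Σ_{j} C(7,j)·(-1)^j·C(12,7-j)·1^(7-j) for j from 0 to 7.
= 792 + (-6468) + 16632 + (-17325) + 7700 + (-1386) + 84 + (-1) = 28.

28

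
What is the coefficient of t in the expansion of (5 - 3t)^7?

-328125

The general term is C(7,j)·(5)^j·(-3t)^(7-j); the t^1 term has j = 6.
C(7,6) = 7.
Coefficient = C(7,6) · 5^6 · (-3)^1 = 7 · 15625 · (-3) = -328125.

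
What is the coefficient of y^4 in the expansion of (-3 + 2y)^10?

The general term is C(10,j)·(-3)^j·(2y)^(10-j); the y^4 term has j = 6.
C(10,6) = 210.
Coefficient = C(10,6) · (-3)^6 · 2^4 = 210 · 729 · 16 = 2449440.

2449440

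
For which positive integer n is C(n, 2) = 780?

n(n−1)/2 = 780 ⇒ n(n−1) = 1560. Since 40·39 = 1560, n = 40.

40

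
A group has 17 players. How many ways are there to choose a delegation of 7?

This is C(17,7) = 19448.

19448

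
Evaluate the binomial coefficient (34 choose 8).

18156204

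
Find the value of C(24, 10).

1961256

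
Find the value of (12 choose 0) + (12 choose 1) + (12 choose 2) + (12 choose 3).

1 + 12 + 66 + 220 = 299.

299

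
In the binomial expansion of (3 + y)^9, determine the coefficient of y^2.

The general term is C(9,j)·(3)^j·(y)^(9-j); the y^2 term has j = 7.
C(9,7) = 36.
Coefficient = C(9,7) · 3^7 = 36 · 2187 = 78732.

78732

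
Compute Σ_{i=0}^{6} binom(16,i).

1 + 16 + 120 + 560 + 1820 + 4368 + 8008 = 14893.

14893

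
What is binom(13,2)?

78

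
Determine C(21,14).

116280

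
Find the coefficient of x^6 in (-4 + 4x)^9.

-22020096

The general term is C(9,j)·(-4)^j·(4x)^(9-j); the x^6 term has j = 3.
C(9,3) = 84.
Coefficient = C(9,3) · (-4)^3 · 4^6 = 84 · (-64) · 4096 = -22020096.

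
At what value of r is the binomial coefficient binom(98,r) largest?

C(98,r) is maximized at r = 98/2 = 49.

49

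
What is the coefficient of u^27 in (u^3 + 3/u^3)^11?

33

General term: C(11,j)·(u^3)^j·(3/u^3)^(11-j), with u-exponent 3j − 3(11−j) = 6j − 33.
Set 6j − 33 = 27: j = 10.
C(11,10) = 11; 1^10 = 1; 3^1 = 3.
Coefficient = 11 · 1 · 3 = 33.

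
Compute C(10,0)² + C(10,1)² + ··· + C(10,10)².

By Vandermonde's identity, Σ C(10,j)² = C(20,10) = 184756.

184756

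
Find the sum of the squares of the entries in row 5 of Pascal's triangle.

252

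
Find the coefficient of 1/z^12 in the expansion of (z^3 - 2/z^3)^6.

General term: C(6,j)·(z^3)^j·(-2/z^3)^(6-j), with z-exponent 3j − 3(6−j) = 6j − 18.
Set 6j − 18 = -12: j = 1.
C(6,1) = 6; 1^1 = 1; (-2)^5 = -32.
Coefficient = 6 · 1 · (-32) = -192.

-192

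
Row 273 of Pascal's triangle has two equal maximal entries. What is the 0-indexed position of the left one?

For odd n = 273, C(273,r) peaks at r = (n−1)/2 and (n+1)/2; the lesser is 136.

136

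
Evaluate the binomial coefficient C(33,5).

237336

C(33,5) = (33·32·31·30·29) / 5! = 28480320 / 120 = 237336.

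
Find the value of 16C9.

11440

C(16,9) = C(16,7) by symmetry.
C(16,7) = (16·15·14·13·12·11·10) / 7! = 57657600 / 5040 = 11440.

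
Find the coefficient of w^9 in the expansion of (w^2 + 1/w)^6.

6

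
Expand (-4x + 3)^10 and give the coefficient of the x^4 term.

39191040

The general term is C(10,j)·(-4x)^j·(3)^(10-j); the x^4 term has j = 4.
C(10,4) = 210.
Coefficient = C(10,4) · (-4)^4 · 3^6 = 210 · 256 · 729 = 39191040.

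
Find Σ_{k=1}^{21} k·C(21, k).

Differentiating (1+x)^21 and setting x=1: Σ k·C(21,k) = 21·2^20 = 22020096.

22020096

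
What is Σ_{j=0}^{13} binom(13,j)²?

By Vandermonde's identity, Σ C(13,j)² = C(26,13) = 10400600.

10400600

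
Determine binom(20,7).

77520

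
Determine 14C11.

364

C(14,11) = C(14,3) by symmetry.
C(14,3) = (14·13·12) / 3! = 2184 / 6 = 364.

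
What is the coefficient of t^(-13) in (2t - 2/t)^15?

General term: C(15,j)·(2t)^j·(-2/t)^(15-j), with t-exponent 1j − 1(15−j) = 2j − 15.
Set 2j − 15 = -13: j = 1.
C(15,1) = 15; 2^1 = 2; (-2)^14 = 16384.
Coefficient = 15 · 2 · 16384 = 491520.

491520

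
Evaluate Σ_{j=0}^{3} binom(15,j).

1 + 15 + 105 + 455 = 576.

576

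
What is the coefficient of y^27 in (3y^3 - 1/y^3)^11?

-649539

General term: C(11,j)·(3y^3)^j·(-1/y^3)^(11-j), with y-exponent 3j − 3(11−j) = 6j − 33.
Set 6j − 33 = 27: j = 10.
C(11,10) = 11; 3^10 = 59049; (-1)^1 = -1.
Coefficient = 11 · 59049 · (-1) = -649539.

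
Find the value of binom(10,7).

120

C(10,7) = C(10,3) by symmetry.
C(10,3) = (10·9·8) / 3! = 720 / 6 = 120.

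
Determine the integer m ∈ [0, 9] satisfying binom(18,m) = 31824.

C(18,m) increases on 0 ≤ m ≤ 9. C(18,6) = 18564 and C(18,7) = 31824, so m = 7.

7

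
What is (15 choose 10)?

C(15,10) = C(15,5) by symmetry.
C(15,5) = (15·14·13·12·11) / 5! = 360360 / 120 = 3003.

3003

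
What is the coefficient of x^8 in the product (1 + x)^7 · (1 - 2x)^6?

72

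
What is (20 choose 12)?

125970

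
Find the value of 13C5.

C(13,5) = (13·12·11·10·9) / 5! = 154440 / 120 = 1287.

1287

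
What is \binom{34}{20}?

C(34,20) = C(34,14) by symmetry.
C(34,14) = (34·33·32·31·30·29·28·27·26·25·24·23·22·21) / 14! = 121350057687226368000 / 87178291200 = 1391975640.

1391975640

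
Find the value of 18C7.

31824

C(18,7) = (18·17·16·15·14·13·12) / 7! = 160392960 / 5040 = 31824.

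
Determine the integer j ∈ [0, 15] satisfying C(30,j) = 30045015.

10

C(30,j) increases on 0 ≤ j ≤ 15. C(30,9) = 14307150 and C(30,10) = 30045015, so j = 10.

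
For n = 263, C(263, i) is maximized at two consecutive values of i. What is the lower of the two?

131

For odd n = 263, C(263,i) peaks at i = (n−1)/2 and (n+1)/2; the lower is 131.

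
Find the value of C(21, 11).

352716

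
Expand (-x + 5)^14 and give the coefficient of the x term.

The general term is C(14,j)·(-x)^j·(5)^(14-j); the x^1 term has j = 1.
C(14,1) = 14.
Coefficient = C(14,1) · (-1)^1 · 5^13 = 14 · (-1) · 1220703125 = -17089843750.

-17089843750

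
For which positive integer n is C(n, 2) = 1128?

48

n(n−1)/2 = 1128 ⇒ n(n−1) = 2256. Since 48·47 = 2256, n = 48.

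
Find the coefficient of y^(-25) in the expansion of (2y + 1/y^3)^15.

General term: C(15,j)·(2y)^j·(1/y^3)^(15-j), with y-exponent 1j − 3(15−j) = 4j − 45.
Set 4j − 45 = -25: j = 5.
C(15,5) = 3003; 2^5 = 32; 1^10 = 1.
Coefficient = 3003 · 32 · 1 = 96096.

96096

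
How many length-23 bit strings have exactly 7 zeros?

245157

Choose the 7 positions: C(23,7) = 245157.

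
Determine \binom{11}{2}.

55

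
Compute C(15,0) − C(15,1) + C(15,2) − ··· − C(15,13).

-14

The partial alternating sum Σ_{k=0}^{13} (−1)^k C(15,k) = (−1)^13 C(14,13) = -14.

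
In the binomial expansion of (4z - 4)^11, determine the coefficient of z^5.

The general term is C(11,j)·(4z)^j·(-4)^(11-j); the z^5 term has j = 5.
C(11,5) = 462.
Coefficient = C(11,5) · 4^5 · (-4)^6 = 462 · 1024 · 4096 = 1937768448.

1937768448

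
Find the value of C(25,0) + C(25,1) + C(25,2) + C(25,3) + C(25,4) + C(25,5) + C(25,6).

1 + 25 + 300 + 2300 + 12650 + 53130 + 177100 = 245506.

245506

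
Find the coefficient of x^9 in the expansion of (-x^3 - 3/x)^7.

-945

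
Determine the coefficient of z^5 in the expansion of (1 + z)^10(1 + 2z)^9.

Coefficient of z^5 = Σ_{j} C(10,j)·1^j·C(9,5-j)·2^(5-j) for j from 0 to 5.
= 4032 + 20160 + 30240 + 17280 + 3780 + 252 = 75744.

75744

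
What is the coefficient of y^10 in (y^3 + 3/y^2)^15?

14073345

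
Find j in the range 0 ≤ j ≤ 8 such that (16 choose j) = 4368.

5

C(16,j) increases on 0 ≤ j ≤ 8. C(16,4) = 1820 and C(16,5) = 4368, so j = 5.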